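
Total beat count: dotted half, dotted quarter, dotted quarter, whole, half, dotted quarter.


Let's work it out.
Beat values:
  dotted half = 3 beats
  dotted quarter = 1.5 beats
  dotted quarter = 1.5 beats
  whole = 4 beats
  half = 2 beats
  dotted quarter = 1.5 beats
Sum = 3 + 1.5 + 1.5 + 4 + 2 + 1.5
= 13.5 beats


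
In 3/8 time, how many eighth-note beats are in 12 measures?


Time signature 3/8: the bottom number 8 means the eighth note gets one count
The top number 3 means 3 eighth-note beats per measure
Total = 3 × 12 measures
= 36 eighth-note beats


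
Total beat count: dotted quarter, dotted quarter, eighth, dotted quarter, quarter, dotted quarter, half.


Beat values:
  dotted quarter = 1.5 beats
  dotted quarter = 1.5 beats
  eighth = 0.5 beats
  dotted quarter = 1.5 beats
  quarter = 1 beat
  dotted quarter = 1.5 beats
  half = 2 beats
Sum = 1.5 + 1.5 + 0.5 + 1.5 + 1 + 1.5 + 2
= 9.5 beats


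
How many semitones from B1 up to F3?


Step by step:
Absolute semitone position = octave×12 + chromatic position
B1: 1×12 + 11 = 23
F3: 3×12 + 5 = 41
Difference = 41 - 23 = 18
= 18 semitones


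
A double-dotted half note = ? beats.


Working:
Base half note = 2 beats
Dot 1 adds half the previous value: +1
Dot 2 adds half the previous value: +1/2
One double-dotted half = 2 + 1 + 1/2 = 7/2
= 7/2 beats


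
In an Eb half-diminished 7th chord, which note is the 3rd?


Step by step:
Half-diminished 7th chord = root + minor 3rd + diminished 5th + minor 7th
Seventh chords stack in thirds, so the letter names are E-G-B-D
Root: Eb
Minor 3rd above Eb: Gb
Diminished 5th above Eb: Bbb
Minor 7th above Eb: Db
The 3rd = Gb


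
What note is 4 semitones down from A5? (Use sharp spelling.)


Reasoning:
A5: chromatic position 9 in octave 5 → absolute = 5×12 + 9 = 69
Transpose down 4: 69 - 4 = 65
65 = 5×12 + 5 → F in octave 5
Result = F5


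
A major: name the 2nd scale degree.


Major scale pattern: W-W-H-W-W-W-H (2-2-1-2-2-2-1 semitones)
Starting from A:
  A + 2 semitones → B
  B + 2 semitones → C#
  C# + 1 semitone → D
  D + 2 semitones → E
  E + 2 semitones → F#
  F# + 2 semitones → G#
  G# + 1 semitone → A
Scale: A B C# D E F# G#
Degree 2 = B


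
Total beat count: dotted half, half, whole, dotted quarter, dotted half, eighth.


Solution.
Beat values:
  dotted half = 3 beats
  half = 2 beats
  whole = 4 beats
  dotted quarter = 1.5 beats
  dotted half = 3 beats
  eighth = 0.5 beats
Sum = 3 + 2 + 4 + 1.5 + 3 + 0.5
= 14 beats


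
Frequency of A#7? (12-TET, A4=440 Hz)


Reasoning:
f = 440 × 2^(n/12) where n = semitones from A4
A#7: 37 semitones from A4
f = 440 × 2^(37/12)
f = 3729.31 Hz


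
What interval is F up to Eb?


Letter names: F → E spans 7 letter names → a 7th
Semitones: F → Eb = 10 half-steps
A 7th of 10 semitones is a minor 7th
= minor 7th


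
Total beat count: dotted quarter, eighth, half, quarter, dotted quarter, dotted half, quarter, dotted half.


Reasoning:
Beat values:
  dotted quarter = 1.5 beats
  eighth = 0.5 beats
  half = 2 beats
  quarter = 1 beat
  dotted quarter = 1.5 beats
  dotted half = 3 beats
  quarter = 1 beat
  dotted half = 3 beats
Sum = 1.5 + 0.5 + 2 + 1 + 1.5 + 3 + 1 + 3
= 13.5 beats


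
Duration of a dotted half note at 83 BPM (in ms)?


Reasoning:
One quarter-note beat = 60000 / BPM = 60000 / 83 ms
Dotted half note = 3 × quarter note
Duration = 3 × 60000 / 83 = 180000 / 83
= 2168.7 ms


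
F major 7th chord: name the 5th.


Working:
Major 7th chord = root + major 3rd + perfect 5th + major 7th
Seventh chords stack in thirds, so the letter names are F-A-C-E
Root: F
Major 3rd above F: A
Perfect 5th above F: C
Major 7th above F: E
The 5th = C


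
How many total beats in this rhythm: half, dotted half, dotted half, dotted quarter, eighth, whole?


Reasoning:
Beat values:
  half = 2 beats
  dotted half = 3 beats
  dotted half = 3 beats
  dotted quarter = 1.5 beats
  eighth = 0.5 beats
  whole = 4 beats
Sum = 2 + 3 + 3 + 1.5 + 0.5 + 4
= 14 beats


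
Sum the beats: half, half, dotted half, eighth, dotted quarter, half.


Working:
Beat values:
  half = 2 beats
  half = 2 beats
  dotted half = 3 beats
  eighth = 0.5 beats
  dotted quarter = 1.5 beats
  half = 2 beats
Sum = 2 + 2 + 3 + 0.5 + 1.5 + 2
= 11 beats


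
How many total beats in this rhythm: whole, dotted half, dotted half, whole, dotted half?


Let's work it out.
Beat values:
  whole = 4 beats
  dotted half = 3 beats
  dotted half = 3 beats
  whole = 4 beats
  dotted half = 3 beats
Sum = 4 + 3 + 3 + 4 + 3
= 17 beats


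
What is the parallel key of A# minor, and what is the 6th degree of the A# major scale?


Solution.
Parallel keys share the same tonic but differ in mode
A# minor → parallel is A# major
A# major scale: A# B# C## D# E# F## G##
= A# major; 6th degree = F##


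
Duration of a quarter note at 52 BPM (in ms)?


Step by step:
One quarter-note beat = 60000 / BPM = 60000 / 52 ms
Duration = 60000 / 52
= 1153.8 ms


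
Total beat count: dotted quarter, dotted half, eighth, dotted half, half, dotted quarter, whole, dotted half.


Step by step:
Beat values:
  dotted quarter = 1.5 beats
  dotted half = 3 beats
  eighth = 0.5 beats
  dotted half = 3 beats
  half = 2 beats
  dotted quarter = 1.5 beats
  whole = 4 beats
  dotted half = 3 beats
Sum = 1.5 + 3 + 0.5 + 3 + 2 + 1.5 + 4 + 3
= 18.5 beats


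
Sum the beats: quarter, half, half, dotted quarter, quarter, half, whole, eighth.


Step by step:
Beat values:
  quarter = 1 beat
  half = 2 beats
  half = 2 beats
  dotted quarter = 1.5 beats
  quarter = 1 beat
  half = 2 beats
  whole = 4 beats
  eighth = 0.5 beats
Sum = 1 + 2 + 2 + 1.5 + 1 + 2 + 4 + 0.5
= 14 beats


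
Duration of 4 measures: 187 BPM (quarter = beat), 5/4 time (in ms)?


Let's work it out.
Quarter-note beat duration = 60000 / 187 ms
Beats per measure (5/4) = 5
One measure = 5 × 60000 / 187 = 300000 / 187 ms
4 measures = 4 × 300000 / 187 = 1200000 / 187
= 6417.1 ms


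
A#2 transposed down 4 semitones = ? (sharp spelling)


A#2: chromatic position 10 in octave 2 → absolute = 2×12 + 10 = 34
Transpose down 4: 34 - 4 = 30
30 = 2×12 + 6 → F# in octave 2
Result = F#2


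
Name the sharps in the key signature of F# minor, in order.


Solution.
Sharp minor keys follow the circle of fifths: A(0), E(1), B(2), F#(3), C#(4), G#(5), D#(6), A#(7)
F# minor has 3 sharps
Order of sharps: F# C# G# D# A# E# B# → first 3: F#, C#, G#
= F#, C#, G#


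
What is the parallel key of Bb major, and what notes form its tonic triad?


Solution.
Parallel keys share the same tonic but differ in mode
Bb major → parallel is Bb minor
Tonic triad of Bb minor = Bb Db F
= Bb minor; triad = Bb Db F


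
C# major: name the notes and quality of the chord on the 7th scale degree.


Step by step:
C# major scale: C# D# E# F# G# A# B#
Diatonic triad on degree 7 stacks scale notes 7, 2, 4: B# D# F#
B#→D# = 3 semitones; B#→F# = 6 semitones → diminished triad
= B# D# F# (diminished)


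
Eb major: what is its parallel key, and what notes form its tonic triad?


Reasoning:
Parallel keys share the same tonic but differ in mode
Eb major → parallel is Eb minor
Tonic triad of Eb minor = Eb Gb Bb
= Eb minor; triad = Eb Gb Bb


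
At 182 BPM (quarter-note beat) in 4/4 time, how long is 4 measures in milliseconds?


Solution.
Quarter-note beat duration = 60000 / 182 ms
Beats per measure (4/4) = 4
One measure = 4 × 60000 / 182 = 240000 / 182 ms
4 measures = 4 × 240000 / 182 = 960000 / 182
= 5274.7 ms


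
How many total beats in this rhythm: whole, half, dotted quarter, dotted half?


Let's work it out.
Beat values:
  whole = 4 beats
  half = 2 beats
  dotted quarter = 1.5 beats
  dotted half = 3 beats
Sum = 4 + 2 + 1.5 + 3
= 10.5 beats


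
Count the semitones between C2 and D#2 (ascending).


Let's work it out.
Absolute semitone position = octave×12 + chromatic position
C2: 2×12 + 0 = 24
D#2: 2×12 + 3 = 27
Difference = 27 - 24 = 3
= 3 semitones


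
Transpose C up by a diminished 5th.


Step by step:
diminished 5th: 5 letter names, 6 semitones
Letter: C + 4 → G
Pitch: C + 6 semitones, spelled as a G → Gb
= Gb


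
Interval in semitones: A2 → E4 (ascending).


Step by step:
Absolute semitone position = octave×12 + chromatic position
A2: 2×12 + 9 = 33
E4: 4×12 + 4 = 52
Difference = 52 - 33 = 19
= 19 semitones


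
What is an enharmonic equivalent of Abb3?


Working:
Enharmonic notes sound the same pitch but are spelled with different letter names
Abb and G name the same pitch class
= G3


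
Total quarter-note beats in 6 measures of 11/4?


Let's work it out.
Time signature 11/4: the bottom number 4 means the quarter note gets one count
The top number 11 means 11 quarter-note beats per measure
Total = 11 × 6 measures
= 66 quarter-note beats


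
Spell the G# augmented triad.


Let's work it out.
Augmented triad = root + major 3rd (4 semitones) + augmented 5th (8 semitones)
A triad on G# stacks thirds, so the chord tones use letter names G-B-D
Root: G#
Major 3rd above G#: B#
Augmented 5th above G#: D##
Chord = G# B# D##


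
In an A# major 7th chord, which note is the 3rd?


Let's work it out.
Major 7th chord = root + major 3rd + perfect 5th + major 7th
Seventh chords stack in thirds, so the letter names are A-C-E-G
Root: A#
Major 3rd above A#: C##
Perfect 5th above A#: E#
Major 7th above A#: G##
The 3rd = C##


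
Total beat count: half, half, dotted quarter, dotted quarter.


Reasoning:
Beat values:
  half = 2 beats
  half = 2 beats
  dotted quarter = 1.5 beats
  dotted quarter = 1.5 beats
Sum = 2 + 2 + 1.5 + 1.5
= 7 beats


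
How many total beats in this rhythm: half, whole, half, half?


Let's work it out.
Beat values:
  half = 2 beats
  whole = 4 beats
  half = 2 beats
  half = 2 beats
Sum = 2 + 4 + 2 + 2
= 10 beats


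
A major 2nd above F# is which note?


Working:
A 2nd spans 2 letter names, so from F we land on G
A major 2nd = 2 semitones above F#
Spell G at that pitch: G#
= G#


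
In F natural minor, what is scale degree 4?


Natural minor scale pattern: W-H-W-W-H-W-W (2-1-2-2-1-2-2 semitones)
Starting from F:
  F + 2 semitones → G
  G + 1 semitone → Ab
  Ab + 2 semitones → Bb
  Bb + 2 semitones → C
  C + 1 semitone → Db
  Db + 2 semitones → Eb
  Eb + 2 semitones → F
Scale: F G Ab Bb C Db Eb
Degree 4 = Bb


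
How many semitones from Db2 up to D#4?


Solution.
Absolute semitone position = octave×12 + chromatic position
Db2: 2×12 + 1 = 25
D#4: 4×12 + 3 = 51
Difference = 51 - 25 = 26
= 26 semitones


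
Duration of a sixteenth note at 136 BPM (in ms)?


Reasoning:
One quarter-note beat = 60000 / BPM = 60000 / 136 ms
Sixteenth note = 1/4 × quarter note
Duration = 1/4 × 60000 / 136 = 15000 / 136
= 110.3 ms


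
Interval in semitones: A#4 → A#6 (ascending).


Absolute semitone position = octave×12 + chromatic position
A#4: 4×12 + 10 = 58
A#6: 6×12 + 10 = 82
Difference = 82 - 58 = 24
= 24 semitones


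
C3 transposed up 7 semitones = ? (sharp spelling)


Working:
C3: chromatic position 0 in octave 3 → absolute = 3×12 + 0 = 36
Transpose up 7: 36 + 7 = 43
43 = 3×12 + 7 → G in octave 3
Result = G3


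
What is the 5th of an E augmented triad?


Working:
Augmented triad = root + major 3rd (4 semitones) + augmented 5th (8 semitones)
A triad on E stacks thirds, so the chord tones use letter names E-G-B
Root: E
Major 3rd above E: G#
Augmented 5th above E: B#
The 5th = B#


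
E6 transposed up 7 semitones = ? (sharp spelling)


Reasoning:
E6: chromatic position 4 in octave 6 → absolute = 6×12 + 4 = 76
Transpose up 7: 76 + 7 = 83
83 = 6×12 + 11 → B in octave 6
Result = B6


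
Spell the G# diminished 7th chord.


Solution.
Diminished 7th chord = root + minor 3rd + diminished 5th + diminished 7th
Seventh chords stack in thirds, so the letter names are G-B-D-F
Root: G#
Minor 3rd above G#: B
Diminished 5th above G#: D
Diminished 7th above G#: F
Chord = G# B D F


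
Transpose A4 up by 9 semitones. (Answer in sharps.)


Reasoning:
A4: chromatic position 9 in octave 4 → absolute = 4×12 + 9 = 57
Transpose up 9: 57 + 9 = 66
66 = 5×12 + 6 → F# in octave 5
Result = F#5


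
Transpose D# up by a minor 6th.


Let's work it out.
minor 6th: 6 letter names, 8 semitones
Letter: D + 5 → B
Pitch: D# + 8 semitones, spelled as a B → B
= B


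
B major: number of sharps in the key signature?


Sharp major keys follow the circle of fifths: C(0), G(1), D(2), A(3), E(4), B(5), F#(6), C#(7)
B major has 5 sharps
Order of sharps: F# C# G# D# A# E# B# → first 5: F#, C#, G#, D#, A#
= 5 sharps


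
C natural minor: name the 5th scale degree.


Natural minor scale pattern: W-H-W-W-H-W-W (2-1-2-2-1-2-2 semitones)
Starting from C:
  C + 2 semitones → D
  D + 1 semitone → Eb
  Eb + 2 semitones → F
  F + 2 semitones → G
  G + 1 semitone → Ab
  Ab + 2 semitones → Bb
  Bb + 2 semitones → C
Scale: C D Eb F G Ab Bb
Degree 5 = G


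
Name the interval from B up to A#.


Step by step:
Letter names: B → A spans 7 letter names → a 7th
Semitones: B → A# = 11 half-steps
A 7th of 11 semitones is a major 7th
= major 7th


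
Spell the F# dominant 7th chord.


Dominant 7th chord = root + major 3rd + perfect 5th + minor 7th
Seventh chords stack in thirds, so the letter names are F-A-C-E
Root: F#
Major 3rd above F#: A#
Perfect 5th above F#: C#
Minor 7th above F#: E
Chord = F# A# C# E


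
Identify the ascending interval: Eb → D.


Step by step:
Letter names: E → D spans 7 letter names → a 7th
Semitones: Eb → D = 11 half-steps
A 7th of 11 semitones is a major 7th
= major 7th


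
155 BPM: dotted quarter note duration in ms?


Let's work it out.
One quarter-note beat = 60000 / BPM = 60000 / 155 ms
Dotted quarter note = 3/2 × quarter note
Duration = 3/2 × 60000 / 155 = 90000 / 155
= 580.6 ms


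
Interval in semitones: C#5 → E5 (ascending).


Reasoning:
Absolute semitone position = octave×12 + chromatic position
C#5: 5×12 + 1 = 61
E5: 5×12 + 4 = 64
Difference = 64 - 61 = 3
= 3 semitones


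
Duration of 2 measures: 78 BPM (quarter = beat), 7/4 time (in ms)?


Solution.
Quarter-note beat duration = 60000 / 78 ms
Beats per measure (7/4) = 7
One measure = 7 × 60000 / 78 = 420000 / 78 ms
2 measures = 2 × 420000 / 78 = 840000 / 78
= 10769.2 ms


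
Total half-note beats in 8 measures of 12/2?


Solution.
Time signature 12/2: the bottom number 2 means the half note gets one count
The top number 12 means 12 half-note beats per measure
Total = 12 × 8 measures
= 96 half-note beats


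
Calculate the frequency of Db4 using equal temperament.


f = 440 × 2^(n/12) where n = semitones from A4
Db4: -8 semitones from A4
f = 440 × 2^(-8/12)
f = 277.18 Hz


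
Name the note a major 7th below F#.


Let's work it out.
A 7th spans 7 letter names, so from F we land on G
A major 7th = 11 semitones below F#
Spell G at that pitch: G
= G


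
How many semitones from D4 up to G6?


Let's work it out.
Absolute semitone position = octave×12 + chromatic position
D4: 4×12 + 2 = 50
G6: 6×12 + 7 = 79
Difference = 79 - 50 = 29
= 29 semitones


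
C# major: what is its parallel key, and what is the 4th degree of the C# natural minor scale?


Parallel keys share the same tonic but differ in mode
C# major → parallel is C# minor
C# natural minor scale: C# D# E F# G# A B
= C# minor; 4th degree = F#


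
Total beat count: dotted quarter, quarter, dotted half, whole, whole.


Beat values:
  dotted quarter = 1.5 beats
  quarter = 1 beat
  dotted half = 3 beats
  whole = 4 beats
  whole = 4 beats
Sum = 1.5 + 1 + 3 + 4 + 4
= 13.5 beats


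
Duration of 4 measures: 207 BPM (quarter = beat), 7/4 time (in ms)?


Quarter-note beat duration = 60000 / 207 ms
Beats per measure (7/4) = 7
One measure = 7 × 60000 / 207 = 420000 / 207 ms
4 measures = 4 × 420000 / 207 = 1680000 / 207
= 8115.9 ms


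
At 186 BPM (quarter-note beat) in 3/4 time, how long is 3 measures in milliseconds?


Let's work it out.
Quarter-note beat duration = 60000 / 186 ms
Beats per measure (3/4) = 3
One measure = 3 × 60000 / 186 = 180000 / 186 ms
3 measures = 3 × 180000 / 186 = 540000 / 186
= 2903.2 ms


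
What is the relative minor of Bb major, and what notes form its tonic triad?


Solution.
The relative minor shares the major's key signature and starts on its 6th degree
6th degree = a major 6th above the tonic; a major 6th above Bb is G
→ relative minor of Bb major is G minor
Tonic triad of G minor = root + minor 3rd + perfect 5th = G Bb D
= G minor; triad = G Bb D


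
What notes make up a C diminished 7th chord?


Working:
Diminished 7th chord = root + minor 3rd + diminished 5th + diminished 7th
Seventh chords stack in thirds, so the letter names are C-E-G-B
Root: C
Minor 3rd above C: Eb
Diminished 5th above C: Gb
Diminished 7th above C: Bbb
Chord = C Eb Gb Bbb


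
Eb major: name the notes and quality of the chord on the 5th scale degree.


Step by step:
Eb major scale: Eb F G Ab Bb C D
Diatonic triad on degree 5 stacks scale notes 5, 7, 2: Bb D F
Bb→D = 4 semitones; Bb→F = 7 semitones → major triad
= Bb D F (major)


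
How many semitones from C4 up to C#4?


Absolute semitone position = octave×12 + chromatic position
C4: 4×12 + 0 = 48
C#4: 4×12 + 1 = 49
Difference = 49 - 48 = 1
= 1 semitone


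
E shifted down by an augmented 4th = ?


augmented 4th: 4 letter names, 6 semitones
Letter: E - 3 → B
Pitch: E - 6 semitones, spelled as a B → Bb
= Bb


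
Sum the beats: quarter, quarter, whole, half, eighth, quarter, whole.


Step by step:
Beat values:
  quarter = 1 beat
  quarter = 1 beat
  whole = 4 beats
  half = 2 beats
  eighth = 0.5 beats
  quarter = 1 beat
  whole = 4 beats
Sum = 1 + 1 + 4 + 2 + 0.5 + 1 + 4
= 13.5 beats


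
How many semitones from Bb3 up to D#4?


Let's work it out.
Absolute semitone position = octave×12 + chromatic position
Bb3: 3×12 + 10 = 46
D#4: 4×12 + 3 = 51
Difference = 51 - 46 = 5
= 5 semitones


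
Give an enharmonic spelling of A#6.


Solution.
Enharmonic notes sound the same pitch but are spelled with different letter names
A# and Bb name the same pitch class
= Bb6


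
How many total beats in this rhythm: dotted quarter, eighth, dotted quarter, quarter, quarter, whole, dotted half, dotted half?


Step by step:
Beat values:
  dotted quarter = 1.5 beats
  eighth = 0.5 beats
  dotted quarter = 1.5 beats
  quarter = 1 beat
  quarter = 1 beat
  whole = 4 beats
  dotted half = 3 beats
  dotted half = 3 beats
Sum = 1.5 + 0.5 + 1.5 + 1 + 1 + 4 + 3 + 3
= 15.5 beats


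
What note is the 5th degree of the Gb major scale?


Reasoning:
Major scale pattern: W-W-H-W-W-W-H (2-2-1-2-2-2-1 semitones)
Starting from Gb:
  Gb + 2 semitones → Ab
  Ab + 2 semitones → Bb
  Bb + 1 semitone → Cb
  Cb + 2 semitones → Db
  Db + 2 semitones → Eb
  Eb + 2 semitones → F
  F + 1 semitone → Gb
Scale: Gb Ab Bb Cb Db Eb F
Degree 5 = Db


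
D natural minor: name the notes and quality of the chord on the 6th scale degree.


Solution.
D natural minor scale: D E F G A Bb C
Diatonic triad on degree 6 stacks scale notes 6, 1, 3: Bb D F
Bb→D = 4 semitones; Bb→F = 7 semitones → major triad
= Bb D F (major)


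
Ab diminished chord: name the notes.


Solution.
Diminished triad = root + minor 3rd (3 semitones) + diminished 5th (6 semitones)
A triad on Ab stacks thirds, so the chord tones use letter names A-C-E
Root: Ab
Minor 3rd above Ab: Cb
Diminished 5th above Ab: Ebb
Chord = Ab Cb Ebb


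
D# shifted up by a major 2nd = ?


Solution.
major 2nd: 2 letter names, 2 semitones
Letter: D + 1 → E
Pitch: D# + 2 semitones, spelled as an E → E#
= E#


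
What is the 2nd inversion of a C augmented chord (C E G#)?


Solution.
Root position: C E G#
2nd inversion: move root and 3rd up an octave
Bass note: G#
Notes (bottom to top) = G# C E


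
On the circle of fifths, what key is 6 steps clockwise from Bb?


Working:
Each clockwise step on the circle of fifths moves up a perfect 5th
From Bb: Bb → F → C → G → D → A → E
= E


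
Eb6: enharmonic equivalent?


Solution.
Enharmonic notes sound the same pitch but are spelled with different letter names
Eb and D# name the same pitch class
= D#6


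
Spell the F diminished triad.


Working:
Diminished triad = root + minor 3rd (3 semitones) + diminished 5th (6 semitones)
A triad on F stacks thirds, so the chord tones use letter names F-A-C
Root: F
Minor 3rd above F: Ab
Diminished 5th above F: Cb
Chord = F Ab Cb


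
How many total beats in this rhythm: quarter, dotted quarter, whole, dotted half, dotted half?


Beat values:
  quarter = 1 beat
  dotted quarter = 1.5 beats
  whole = 4 beats
  dotted half = 3 beats
  dotted half = 3 beats
Sum = 1 + 1.5 + 4 + 3 + 3
= 12.5 beats


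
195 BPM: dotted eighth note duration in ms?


One quarter-note beat = 60000 / BPM = 60000 / 195 ms
Dotted eighth note = 3/4 × quarter note
Duration = 3/4 × 60000 / 195 = 45000 / 195
= 230.8 ms


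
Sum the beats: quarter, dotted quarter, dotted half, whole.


Beat values:
  quarter = 1 beat
  dotted quarter = 1.5 beats
  dotted half = 3 beats
  whole = 4 beats
Sum = 1 + 1.5 + 3 + 4
= 9.5 beats


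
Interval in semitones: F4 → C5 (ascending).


Absolute semitone position = octave×12 + chromatic position
F4: 4×12 + 5 = 53
C5: 5×12 + 0 = 60
Difference = 60 - 53 = 7
= 7 semitones


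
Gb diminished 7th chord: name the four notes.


Diminished 7th chord = root + minor 3rd + diminished 5th + diminished 7th
Seventh chords stack in thirds, so the letter names are G-B-D-F
Root: Gb
Minor 3rd above Gb: Bbb
Diminished 5th above Gb: Dbb
Diminished 7th above Gb: Fbb
Chord = Gb Bbb Dbb Fbb


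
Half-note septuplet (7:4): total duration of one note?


Septuplet: 7 notes occupy the space of 4 half notes
Space = 4 × 2 = 8 beats
Each septuplet note = 8 / 7 = 8/7 beats
= 8/7 beats


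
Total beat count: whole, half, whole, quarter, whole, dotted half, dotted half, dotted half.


Beat values:
  whole = 4 beats
  half = 2 beats
  whole = 4 beats
  quarter = 1 beat
  whole = 4 beats
  dotted half = 3 beats
  dotted half = 3 beats
  dotted half = 3 beats
Sum = 4 + 2 + 4 + 1 + 4 + 3 + 3 + 3
= 24 beats


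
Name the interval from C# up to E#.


Letter names: C → E spans 3 letter names → a 3rd
Semitones: C# → E# = 4 half-steps
A 3rd of 4 semitones is a major 3rd
= major 3rd


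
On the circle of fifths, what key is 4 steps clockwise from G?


Step by step:
Each clockwise step on the circle of fifths moves up a perfect 5th
From G: G → D → A → E → B
= B


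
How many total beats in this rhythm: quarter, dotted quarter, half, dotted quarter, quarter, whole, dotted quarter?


Beat values:
  quarter = 1 beat
  dotted quarter = 1.5 beats
  half = 2 beats
  dotted quarter = 1.5 beats
  quarter = 1 beat
  whole = 4 beats
  dotted quarter = 1.5 beats
Sum = 1 + 1.5 + 2 + 1.5 + 1 + 4 + 1.5
= 12.5 beats


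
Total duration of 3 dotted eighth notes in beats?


Solution.
Base eighth note = 1/2 beats
Dot 1 adds half the previous value: +1/4
One dotted eighth = 1/2 + 1/4 = 3/4
3 of them = 3 × 3/4 = 9/4
= 9/4 beats


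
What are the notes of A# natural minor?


Solution.
Natural minor scale pattern: W-H-W-W-H-W-W (2-1-2-2-1-2-2 semitones)
Starting from A#:
  A# + 2 semitones → B#
  B# + 1 semitone → C#
  C# + 2 semitones → D#
  D# + 2 semitones → E#
  E# + 1 semitone → F#
  F# + 2 semitones → G#
  G# + 2 semitones → A#
Scale = A# B# C# D# E# F# G#


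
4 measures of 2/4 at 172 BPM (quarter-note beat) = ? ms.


Quarter-note beat duration = 60000 / 172 ms
Beats per measure (2/4) = 2
One measure = 2 × 60000 / 172 = 120000 / 172 ms
4 measures = 4 × 120000 / 172 = 480000 / 172
= 2790.7 ms


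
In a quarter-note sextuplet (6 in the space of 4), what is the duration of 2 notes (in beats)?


Reasoning:
Sextuplet: 6 notes occupy the space of 4 quarter notes
Space = 4 × 1 = 4 beats
Each sextuplet note = 4 / 6 = 2/3 beats
2 notes = 2 × 2/3 = 4/3
= 4/3 beats


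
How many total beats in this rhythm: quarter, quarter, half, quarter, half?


Let's work it out.
Beat values:
  quarter = 1 beat
  quarter = 1 beat
  half = 2 beats
  quarter = 1 beat
  half = 2 beats
Sum = 1 + 1 + 2 + 1 + 2
= 7 beats


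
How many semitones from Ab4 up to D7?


Reasoning:
Absolute semitone position = octave×12 + chromatic position
Ab4: 4×12 + 8 = 56
D7: 7×12 + 2 = 86
Difference = 86 - 56 = 30
= 30 semitones


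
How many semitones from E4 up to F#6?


Absolute semitone position = octave×12 + chromatic position
E4: 4×12 + 4 = 52
F#6: 6×12 + 6 = 78
Difference = 78 - 52 = 26
= 26 semitones


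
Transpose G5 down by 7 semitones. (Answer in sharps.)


Reasoning:
G5: chromatic position 7 in octave 5 → absolute = 5×12 + 7 = 67
Transpose down 7: 67 - 7 = 60
60 = 5×12 + 0 → C in octave 5
Result = C5


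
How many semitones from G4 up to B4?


Solution.
Absolute semitone position = octave×12 + chromatic position
G4: 4×12 + 7 = 55
B4: 4×12 + 11 = 59
Difference = 59 - 55 = 4
= 4 semitones


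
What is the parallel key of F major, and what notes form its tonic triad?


Reasoning:
Parallel keys share the same tonic but differ in mode
F major → parallel is F minor
Tonic triad of F minor = F Ab C
= F minor; triad = F Ab C


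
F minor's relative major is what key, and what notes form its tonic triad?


Reasoning:
The relative major shares the key signature and is a minor 3rd above the minor tonic
A minor 3rd above F is Ab
→ relative major of F minor is Ab major
Tonic triad of Ab major = root + major 3rd + perfect 5th = Ab C Eb
= Ab major; triad = Ab C Eb


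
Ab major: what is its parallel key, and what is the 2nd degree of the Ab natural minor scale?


Solution.
Parallel keys share the same tonic but differ in mode
Ab major → parallel is Ab minor
Ab natural minor scale: Ab Bb Cb Db Eb Fb Gb
= Ab minor; 2nd degree = Bb


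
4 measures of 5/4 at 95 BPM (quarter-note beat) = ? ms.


Reasoning:
Quarter-note beat duration = 60000 / 95 ms
Beats per measure (5/4) = 5
One measure = 5 × 60000 / 95 = 300000 / 95 ms
4 measures = 4 × 300000 / 95 = 1200000 / 95
= 12631.6 ms


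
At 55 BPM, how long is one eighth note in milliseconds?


Let's work it out.
One quarter-note beat = 60000 / BPM = 60000 / 55 ms
Eighth note = 1/2 × quarter note
Duration = 1/2 × 60000 / 55 = 30000 / 55
= 545.5 ms


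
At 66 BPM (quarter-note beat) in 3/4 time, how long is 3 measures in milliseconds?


Quarter-note beat duration = 60000 / 66 ms
Beats per measure (3/4) = 3
One measure = 3 × 60000 / 66 = 180000 / 66 ms
3 measures = 3 × 180000 / 66 = 540000 / 66
= 8181.8 ms


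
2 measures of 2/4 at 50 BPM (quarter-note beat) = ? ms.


Quarter-note beat duration = 60000 / 50 ms
Beats per measure (2/4) = 2
One measure = 2 × 60000 / 50 = 120000 / 50 ms
2 measures = 2 × 120000 / 50 = 240000 / 50
= 4800.0 ms


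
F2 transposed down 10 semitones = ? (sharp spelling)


F2: chromatic position 5 in octave 2 → absolute = 2×12 + 5 = 29
Transpose down 10: 29 - 10 = 19
19 = 1×12 + 7 → G in octave 1
Result = G1


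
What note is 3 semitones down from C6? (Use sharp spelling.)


Step by step:
C6: chromatic position 0 in octave 6 → absolute = 6×12 + 0 = 72
Transpose down 3: 72 - 3 = 69
69 = 5×12 + 9 → A in octave 5
Result = A5


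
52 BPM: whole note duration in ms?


Step by step:
One quarter-note beat = 60000 / BPM = 60000 / 52 ms
Whole note = 4 × quarter note
Duration = 4 × 60000 / 52 = 240000 / 52
= 4615.4 ms


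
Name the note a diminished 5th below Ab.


Solution.
A 5th spans 5 letter names, so from A we land on D
A diminished 5th = 6 semitones below Ab
Spell D at that pitch: D
= D


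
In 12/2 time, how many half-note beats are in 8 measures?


Let's work it out.
Time signature 12/2: the bottom number 2 means the half note gets one count
The top number 12 means 12 half-note beats per measure
Total = 12 × 8 measures
= 96 half-note beats


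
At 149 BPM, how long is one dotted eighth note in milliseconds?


Step by step:
One quarter-note beat = 60000 / BPM = 60000 / 149 ms
Dotted eighth note = 3/4 × quarter note
Duration = 3/4 × 60000 / 149 = 45000 / 149
= 302.0 ms


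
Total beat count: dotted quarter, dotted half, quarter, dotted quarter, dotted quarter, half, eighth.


Step by step:
Beat values:
  dotted quarter = 1.5 beats
  dotted half = 3 beats
  quarter = 1 beat
  dotted quarter = 1.5 beats
  dotted quarter = 1.5 beats
  half = 2 beats
  eighth = 0.5 beats
Sum = 1.5 + 3 + 1 + 1.5 + 1.5 + 2 + 0.5
= 11 beats


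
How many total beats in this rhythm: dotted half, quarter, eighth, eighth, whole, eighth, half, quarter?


Reasoning:
Beat values:
  dotted half = 3 beats
  quarter = 1 beat
  eighth = 0.5 beats
  eighth = 0.5 beats
  whole = 4 beats
  eighth = 0.5 beats
  half = 2 beats
  quarter = 1 beat
Sum = 3 + 1 + 0.5 + 0.5 + 4 + 0.5 + 2 + 1
= 12.5 beats


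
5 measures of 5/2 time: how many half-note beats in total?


Reasoning:
Time signature 5/2: the bottom number 2 means the half note gets one count
The top number 5 means 5 half-note beats per measure
Total = 5 × 5 measures
= 25 half-note beats


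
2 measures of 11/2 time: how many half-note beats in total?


Step by step:
Time signature 11/2: the bottom number 2 means the half note gets one count
The top number 11 means 11 half-note beats per measure
Total = 11 × 2 measures
= 22 half-note beats


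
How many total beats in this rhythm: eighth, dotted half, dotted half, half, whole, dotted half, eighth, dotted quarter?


Let's work it out.
Beat values:
  eighth = 0.5 beats
  dotted half = 3 beats
  dotted half = 3 beats
  half = 2 beats
  whole = 4 beats
  dotted half = 3 beats
  eighth = 0.5 beats
  dotted quarter = 1.5 beats
Sum = 0.5 + 3 + 3 + 2 + 4 + 3 + 0.5 + 1.5
= 17.5 beats


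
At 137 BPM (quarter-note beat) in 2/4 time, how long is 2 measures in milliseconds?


Quarter-note beat duration = 60000 / 137 ms
Beats per measure (2/4) = 2
One measure = 2 × 60000 / 137 = 120000 / 137 ms
2 measures = 2 × 120000 / 137 = 240000 / 137
= 1751.8 ms


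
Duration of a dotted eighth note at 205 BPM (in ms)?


Reasoning:
One quarter-note beat = 60000 / BPM = 60000 / 205 ms
Dotted eighth note = 3/4 × quarter note
Duration = 3/4 × 60000 / 205 = 45000 / 205
= 219.5 ms


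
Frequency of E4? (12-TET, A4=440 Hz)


Reasoning:
f = 440 × 2^(n/12) where n = semitones from A4
E4: -5 semitones from A4
f = 440 × 2^(-5/12)
f = 329.63 Hz


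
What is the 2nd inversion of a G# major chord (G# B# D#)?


Let's work it out.
Root position: G# B# D#
2nd inversion: move root and 3rd up an octave
Bass note: D#
Notes (bottom to top) = D# G# B#


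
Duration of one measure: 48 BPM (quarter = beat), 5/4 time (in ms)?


Let's work it out.
Quarter-note beat duration = 60000 / 48 ms
Beats per measure (5/4) = 5
One measure = 5 × 60000 / 48 = 300000 / 48 ms
= 6250.0 ms


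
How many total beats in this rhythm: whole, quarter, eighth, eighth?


Beat values:
  whole = 4 beats
  quarter = 1 beat
  eighth = 0.5 beats
  eighth = 0.5 beats
Sum = 4 + 1 + 0.5 + 0.5
= 6 beats


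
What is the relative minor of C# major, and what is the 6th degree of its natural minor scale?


Solution.
The relative minor shares the major's key signature and starts on its 6th degree
6th degree = a major 6th above the tonic; a major 6th above C# is A#
→ relative minor of C# major is A# minor
A# natural minor scale: A# B# C# D# E# F# G#
= A# minor; 6th degree = F#


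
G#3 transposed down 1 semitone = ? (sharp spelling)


Step by step:
G#3: chromatic position 8 in octave 3 → absolute = 3×12 + 8 = 44
Transpose down 1: 44 - 1 = 43
43 = 3×12 + 7 → G in octave 3
Result = G3


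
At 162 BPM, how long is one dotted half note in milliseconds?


Working:
One quarter-note beat = 60000 / BPM = 60000 / 162 ms
Dotted half note = 3 × quarter note
Duration = 3 × 60000 / 162 = 180000 / 162
= 1111.1 ms


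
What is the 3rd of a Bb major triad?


Reasoning:
Major triad = root + major 3rd (4 semitones) + perfect 5th (7 semitones)
A triad on Bb stacks thirds, so the chord tones use letter names B-D-F
Root: Bb
Major 3rd above Bb: D
Perfect 5th above Bb: F
The 3rd = D


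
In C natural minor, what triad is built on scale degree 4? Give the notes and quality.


Working:
C natural minor scale: C D Eb F G Ab Bb
Diatonic triad on degree 4 stacks scale notes 4, 6, 1: F Ab C
F→Ab = 3 semitones; F→C = 7 semitones → minor triad
= F Ab C (minor)


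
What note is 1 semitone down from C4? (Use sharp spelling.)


Let's work it out.
C4: chromatic position 0 in octave 4 → absolute = 4×12 + 0 = 48
Transpose down 1: 48 - 1 = 47
47 = 3×12 + 11 → B in octave 3
Result = B3


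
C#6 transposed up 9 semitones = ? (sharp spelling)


Reasoning:
C#6: chromatic position 1 in octave 6 → absolute = 6×12 + 1 = 73
Transpose up 9: 73 + 9 = 82
82 = 6×12 + 10 → A# in octave 6
Result = A#6


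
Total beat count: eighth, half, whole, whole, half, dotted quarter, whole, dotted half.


Reasoning:
Beat values:
  eighth = 0.5 beats
  half = 2 beats
  whole = 4 beats
  whole = 4 beats
  half = 2 beats
  dotted quarter = 1.5 beats
  whole = 4 beats
  dotted half = 3 beats
Sum = 0.5 + 2 + 4 + 4 + 2 + 1.5 + 4 + 3
= 21 beats


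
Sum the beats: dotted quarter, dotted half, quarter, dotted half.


Reasoning:
Beat values:
  dotted quarter = 1.5 beats
  dotted half = 3 beats
  quarter = 1 beat
  dotted half = 3 beats
Sum = 1.5 + 3 + 1 + 3
= 8.5 beats


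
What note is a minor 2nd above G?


Step by step:
A 2nd spans 2 letter names, so from G we land on A
A minor 2nd = 1 semitone above G
Spell A at that pitch: Ab
= Ab


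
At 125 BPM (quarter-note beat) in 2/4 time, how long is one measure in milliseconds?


Working:
Quarter-note beat duration = 60000 / 125 ms
Beats per measure (2/4) = 2
One measure = 2 × 60000 / 125 = 120000 / 125 ms
= 960.0 ms


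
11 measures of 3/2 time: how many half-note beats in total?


Time signature 3/2: the bottom number 2 means the half note gets one count
The top number 3 means 3 half-note beats per measure
Total = 3 × 11 measures
= 33 half-note beats


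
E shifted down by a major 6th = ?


Solution.
major 6th: 6 letter names, 9 semitones
Letter: E - 5 → G
Pitch: E - 9 semitones, spelled as a G → G
= G


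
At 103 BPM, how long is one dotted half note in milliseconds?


Reasoning:
One quarter-note beat = 60000 / BPM = 60000 / 103 ms
Dotted half note = 3 × quarter note
Duration = 3 × 60000 / 103 = 180000 / 103
= 1747.6 ms


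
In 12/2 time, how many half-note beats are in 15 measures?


Solution.
Time signature 12/2: the bottom number 2 means the half note gets one count
The top number 12 means 12 half-note beats per measure
Total = 12 × 15 measures
= 180 half-note beats


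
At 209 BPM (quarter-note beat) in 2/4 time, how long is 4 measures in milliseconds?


Quarter-note beat duration = 60000 / 209 ms
Beats per measure (2/4) = 2
One measure = 2 × 60000 / 209 = 120000 / 209 ms
4 measures = 4 × 120000 / 209 = 480000 / 209
= 2296.7 ms


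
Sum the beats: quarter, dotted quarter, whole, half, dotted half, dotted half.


Solution.
Beat values:
  quarter = 1 beat
  dotted quarter = 1.5 beats
  whole = 4 beats
  half = 2 beats
  dotted half = 3 beats
  dotted half = 3 beats
Sum = 1 + 1.5 + 4 + 2 + 3 + 3
= 14.5 beats


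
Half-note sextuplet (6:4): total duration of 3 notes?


Sextuplet: 6 notes occupy the space of 4 half notes
Space = 4 × 2 = 8 beats
Each sextuplet note = 8 / 6 = 4/3 beats
3 notes = 3 × 4/3 = 4
= 4 beats


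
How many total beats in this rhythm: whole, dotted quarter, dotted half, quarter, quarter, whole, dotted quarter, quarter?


Step by step:
Beat values:
  whole = 4 beats
  dotted quarter = 1.5 beats
  dotted half = 3 beats
  quarter = 1 beat
  quarter = 1 beat
  whole = 4 beats
  dotted quarter = 1.5 beats
  quarter = 1 beat
Sum = 4 + 1.5 + 3 + 1 + 1 + 4 + 1.5 + 1
= 17 beats


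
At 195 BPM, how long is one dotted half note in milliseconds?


Working:
One quarter-note beat = 60000 / BPM = 60000 / 195 ms
Dotted half note = 3 × quarter note
Duration = 3 × 60000 / 195 = 180000 / 195
= 923.1 ms


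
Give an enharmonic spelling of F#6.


Reasoning:
Enharmonic notes sound the same pitch but are spelled with different letter names
F# and Gb name the same pitch class
= Gb6


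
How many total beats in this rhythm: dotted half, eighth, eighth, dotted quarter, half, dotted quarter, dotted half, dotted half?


Solution.
Beat values:
  dotted half = 3 beats
  eighth = 0.5 beats
  eighth = 0.5 beats
  dotted quarter = 1.5 beats
  half = 2 beats
  dotted quarter = 1.5 beats
  dotted half = 3 beats
  dotted half = 3 beats
Sum = 3 + 0.5 + 0.5 + 1.5 + 2 + 1.5 + 3 + 3
= 15 beats


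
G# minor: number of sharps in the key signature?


Let's work it out.
Sharp minor keys follow the circle of fifths: A(0), E(1), B(2), F#(3), C#(4), G#(5), D#(6), A#(7)
G# minor has 5 sharps
Order of sharps: F# C# G# D# A# E# B# → first 5: F#, C#, G#, D#, A#
= 5 sharps


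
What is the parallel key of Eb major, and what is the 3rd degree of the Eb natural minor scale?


Solution.
Parallel keys share the same tonic but differ in mode
Eb major → parallel is Eb minor
Eb natural minor scale: Eb F Gb Ab Bb Cb Db
= Eb minor; 3rd degree = Gb


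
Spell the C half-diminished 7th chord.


Step by step:
Half-diminished 7th chord = root + minor 3rd + diminished 5th + minor 7th
Seventh chords stack in thirds, so the letter names are C-E-G-B
Root: C
Minor 3rd above C: Eb
Diminished 5th above C: Gb
Minor 7th above C: Bb
Chord = C Eb Gb Bb


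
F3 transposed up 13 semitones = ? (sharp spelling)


Working:
F3: chromatic position 5 in octave 3 → absolute = 3×12 + 5 = 41
Transpose up 13: 41 + 13 = 54
54 = 4×12 + 6 → F# in octave 4
Result = F#4


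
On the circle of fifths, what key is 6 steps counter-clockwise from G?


Let's work it out.
Each counter-clockwise step moves down a perfect 5th (= up a perfect 4th)
From G: G → C → F → Bb → Eb → Ab → Db
= Db


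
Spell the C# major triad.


Major triad = root + major 3rd (4 semitones) + perfect 5th (7 semitones)
A triad on C# stacks thirds, so the chord tones use letter names C-E-G
Root: C#
Major 3rd above C#: E#
Perfect 5th above C#: G#
Chord = C# E# G#


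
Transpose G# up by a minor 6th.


Reasoning:
minor 6th: 6 letter names, 8 semitones
Letter: G + 5 → E
Pitch: G# + 8 semitones, spelled as an E → E
= E


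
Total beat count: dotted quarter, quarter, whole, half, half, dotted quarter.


Beat values:
  dotted quarter = 1.5 beats
  quarter = 1 beat
  whole = 4 beats
  half = 2 beats
  half = 2 beats
  dotted quarter = 1.5 beats
Sum = 1.5 + 1 + 4 + 2 + 2 + 1.5
= 12 beats


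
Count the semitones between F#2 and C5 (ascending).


Reasoning:
Absolute semitone position = octave×12 + chromatic position
F#2: 2×12 + 6 = 30
C5: 5×12 + 0 = 60
Difference = 60 - 30 = 30
= 30 semitones


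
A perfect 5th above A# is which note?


Working:
A 5th spans 5 letter names, so from A we land on E
A perfect 5th = 7 semitones above A#
Spell E at that pitch: E#
= E#


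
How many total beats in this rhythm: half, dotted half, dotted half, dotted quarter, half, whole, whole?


Beat values:
  half = 2 beats
  dotted half = 3 beats
  dotted half = 3 beats
  dotted quarter = 1.5 beats
  half = 2 beats
  whole = 4 beats
  whole = 4 beats
Sum = 2 + 3 + 3 + 1.5 + 2 + 4 + 4
= 19.5 beats
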